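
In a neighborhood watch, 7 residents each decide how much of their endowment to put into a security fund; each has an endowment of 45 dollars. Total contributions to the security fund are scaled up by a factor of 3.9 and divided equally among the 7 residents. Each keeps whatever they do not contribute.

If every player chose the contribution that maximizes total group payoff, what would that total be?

Each contributed unit returns 3.900 to the group as a whole (0.5571 to each of 7 players), which exceeds 1, so the social optimum is full contribution: group total = 3.900 × 315 = 1228.50.

1228.50 dollars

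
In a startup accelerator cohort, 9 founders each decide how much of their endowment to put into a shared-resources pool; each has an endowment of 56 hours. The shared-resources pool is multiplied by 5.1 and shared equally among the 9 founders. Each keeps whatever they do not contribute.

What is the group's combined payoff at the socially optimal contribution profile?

Each contributed unit returns 5.100 to the group as a whole (0.5667 to each of 9 players), which exceeds 1, so the social optimum is full contribution: group total = 5.100 × 504 = 2570.40.

2570.40 hours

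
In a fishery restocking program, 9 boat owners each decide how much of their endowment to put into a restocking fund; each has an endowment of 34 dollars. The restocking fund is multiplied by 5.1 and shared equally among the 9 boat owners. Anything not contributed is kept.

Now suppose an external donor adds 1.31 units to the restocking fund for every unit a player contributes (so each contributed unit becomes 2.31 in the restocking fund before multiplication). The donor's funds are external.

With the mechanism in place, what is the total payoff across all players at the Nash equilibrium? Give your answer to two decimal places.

3604.99 dollars

With the mechanism, a contributed unit returns 5.1 × 2.31 / 9 = 1.3090 per unit of net cost to the contributor — now above 1 — so contributing fully is weakly dominant for every player.
So the Nash equilibrium is full contribution by all 9; the group earns 5.1 × 2.31 × 306 = 3604.99.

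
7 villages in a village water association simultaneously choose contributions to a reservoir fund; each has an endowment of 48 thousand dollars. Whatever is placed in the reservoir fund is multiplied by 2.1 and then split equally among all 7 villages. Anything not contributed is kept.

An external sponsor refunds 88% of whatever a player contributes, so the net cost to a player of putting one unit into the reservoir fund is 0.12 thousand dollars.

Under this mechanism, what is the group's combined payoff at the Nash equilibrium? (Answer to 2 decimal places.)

With the mechanism, a contributed unit returns (2.1/7) / 0.12 = 2.5000 per unit of net cost to the contributor — now above 1 — so contributing fully is weakly dominant for every player.
At the Nash equilibrium everyone contributes 48. Group total payoff = 7 × (48 × 0.88 + 2.1 × 48) = 1001.28.

1001.28 thousand dollars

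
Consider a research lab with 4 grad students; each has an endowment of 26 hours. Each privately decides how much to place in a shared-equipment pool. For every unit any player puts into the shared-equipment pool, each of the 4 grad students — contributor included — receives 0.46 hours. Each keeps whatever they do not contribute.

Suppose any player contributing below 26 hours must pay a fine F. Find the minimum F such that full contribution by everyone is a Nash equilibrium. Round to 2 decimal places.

Given the others contribute fully, the best deviation is to contribute 0 (any partial contribution still incurs the fine and gives up units whose private return 0.46 is below 1).
Deviating from 26 to 0 saves 26 hours but forfeits the deviator's share of the drop in the shared-equipment pool: 0.46 × 26 = 11.96.
So the deviation gain is 26 − 11.96 = 14.04, and the fine must be at least 14.04 hours to wipe it out.

14.04 hours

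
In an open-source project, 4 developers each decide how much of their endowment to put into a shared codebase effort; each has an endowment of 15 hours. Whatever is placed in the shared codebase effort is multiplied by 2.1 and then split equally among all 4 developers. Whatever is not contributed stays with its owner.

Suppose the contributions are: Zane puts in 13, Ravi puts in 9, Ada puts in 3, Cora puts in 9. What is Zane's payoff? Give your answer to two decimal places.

19.85 hours

Total contributed: 13 + 9 + 3 + 9 = 34.
Each receives 2.1 × 34 / 4 = 17.85 from the shared codebase effort.
Zane keeps 15 − 13 = 2, so Zane's payoff is 2 + 17.85 = 19.85.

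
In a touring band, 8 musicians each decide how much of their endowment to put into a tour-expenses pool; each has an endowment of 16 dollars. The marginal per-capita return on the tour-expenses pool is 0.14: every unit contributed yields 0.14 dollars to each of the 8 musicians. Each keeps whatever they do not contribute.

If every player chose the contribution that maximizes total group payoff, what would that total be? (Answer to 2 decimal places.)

143.36 dollars

Each contributed unit returns 1.120 to the group as a whole (0.14 to each of 8 players), which exceeds 1, so the social optimum is full contribution: group total = 1.120 × 128 = 143.36.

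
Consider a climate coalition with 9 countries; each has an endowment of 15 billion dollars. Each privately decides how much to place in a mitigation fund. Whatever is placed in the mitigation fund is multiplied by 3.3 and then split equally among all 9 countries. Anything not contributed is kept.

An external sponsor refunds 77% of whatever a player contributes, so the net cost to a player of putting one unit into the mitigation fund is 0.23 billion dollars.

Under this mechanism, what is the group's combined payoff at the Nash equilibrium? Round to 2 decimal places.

Under the mechanism each unit contributed yields (3.3/9) / 0.23 = 1.5942 back to its contributor per unit of net cost, which exceeds 1, making full contribution the dominant choice for everyone.
At the Nash equilibrium everyone contributes 15. Group total payoff = 9 × (15 × 0.77 + 3.3 × 15) = 549.45.

549.45 billion dollars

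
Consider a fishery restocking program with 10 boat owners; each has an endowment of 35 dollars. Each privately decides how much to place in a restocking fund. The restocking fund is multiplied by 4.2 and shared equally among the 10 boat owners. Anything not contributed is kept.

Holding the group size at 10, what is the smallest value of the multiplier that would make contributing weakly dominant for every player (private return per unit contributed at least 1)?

10

A contributed unit returns (multiplier)/10 to its contributor.
This reaches 1 exactly when the multiplier is 10.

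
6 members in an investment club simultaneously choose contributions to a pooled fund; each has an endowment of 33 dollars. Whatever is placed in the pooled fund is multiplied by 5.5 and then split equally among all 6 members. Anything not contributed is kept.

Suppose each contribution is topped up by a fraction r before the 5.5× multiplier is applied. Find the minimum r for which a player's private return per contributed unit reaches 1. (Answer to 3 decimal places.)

With matching at rate r, one contributed unit becomes (1 + r) in the pooled fund and returns 5.5 × (1 + r) / 6 to the contributor.
Setting this equal to 1: 1 + r = 6/5.5 = 1.0909.
So the minimum matching rate is r = 1.0909 − 1 = 0.091.

0.091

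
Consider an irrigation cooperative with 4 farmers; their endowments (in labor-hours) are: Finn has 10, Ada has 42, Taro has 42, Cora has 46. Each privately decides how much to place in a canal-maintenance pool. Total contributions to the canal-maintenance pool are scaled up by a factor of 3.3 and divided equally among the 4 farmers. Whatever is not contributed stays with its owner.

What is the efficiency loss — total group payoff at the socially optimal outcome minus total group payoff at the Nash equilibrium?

322.00 labor-hours

The private return per contributed unit is 3.3/4 = 0.8250 < 1 for every player regardless of endowment, so the Nash equilibrium is zero contribution and the group total is Σ E_j = 10 + 42 + 42 + 46 = 140.
Each contributed unit returns 3.300 to the group, so the social optimum is full contribution by everyone: group total = 3.300 × 140 = 462.00.
Efficiency loss = (3.300 − 1) × 140 = 322.00.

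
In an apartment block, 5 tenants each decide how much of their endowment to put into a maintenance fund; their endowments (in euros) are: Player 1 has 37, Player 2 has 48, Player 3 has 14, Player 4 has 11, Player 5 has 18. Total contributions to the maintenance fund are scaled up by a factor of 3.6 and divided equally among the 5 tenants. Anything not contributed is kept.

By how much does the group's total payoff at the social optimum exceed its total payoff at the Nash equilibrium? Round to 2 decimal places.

The private return per contributed unit is 3.6/5 = 0.7200 < 1 for every player regardless of endowment, so the Nash equilibrium is zero contribution and the group total is Σ E_j = 37 + 48 + 14 + 11 + 18 = 128.
Each contributed unit returns 3.600 to the group, so the social optimum is full contribution by everyone: group total = 3.600 × 128 = 460.80.
Efficiency loss = (3.600 − 1) × 128 = 332.80.

332.80 euros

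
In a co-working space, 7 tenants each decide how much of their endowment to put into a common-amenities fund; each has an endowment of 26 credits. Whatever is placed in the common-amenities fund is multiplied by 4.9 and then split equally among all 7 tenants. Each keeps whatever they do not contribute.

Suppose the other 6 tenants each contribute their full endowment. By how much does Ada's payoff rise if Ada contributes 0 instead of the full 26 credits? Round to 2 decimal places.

Switching from a contribution of 26 to 0 lets Ada keep an extra 26 credits, but lowers the common-amenities fund by 26, which costs Ada their own share of that drop: 4.9/7 × 26 = 18.20.
Net gain = 26 − 18.20 = 7.80. The private return per contributed unit (0.7000) is below 1, so free-riding is indeed the best response regardless of what the others do.

7.80 credits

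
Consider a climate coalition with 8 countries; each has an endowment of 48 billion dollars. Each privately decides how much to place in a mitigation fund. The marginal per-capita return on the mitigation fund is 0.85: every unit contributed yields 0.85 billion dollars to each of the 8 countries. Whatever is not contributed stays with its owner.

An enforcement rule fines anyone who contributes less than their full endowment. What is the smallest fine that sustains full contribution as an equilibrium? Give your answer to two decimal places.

Given the others contribute fully, the best deviation is to contribute 0 (any partial contribution still incurs the fine and gives up units whose private return 0.85 is below 1).
Deviating from 48 to 0 saves 48 billion dollars but forfeits the deviator's share of the drop in the mitigation fund: 0.85 × 48 = 40.80.
So the deviation gain is 48 − 40.80 = 7.20, and the fine must be at least 7.20 billion dollars to wipe it out.

7.20 billion dollars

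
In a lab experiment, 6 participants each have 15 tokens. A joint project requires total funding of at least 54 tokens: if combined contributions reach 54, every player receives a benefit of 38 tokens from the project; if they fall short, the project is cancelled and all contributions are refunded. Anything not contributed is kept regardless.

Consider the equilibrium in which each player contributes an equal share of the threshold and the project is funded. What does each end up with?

44 tokens

Equal share of the threshold: 54/6 = 9.
At this profile no one gains by cutting their contribution: any cut drops the total below 54, the project is cancelled, contributions are refunded, and the deviator ends with 15, which is less than 15 − 9 + 38 = 44. Contributing more than 9 just wastes the excess. So contributing exactly 9 is a best response.
Each player's payoff: 15 − 9 + 38 = 44.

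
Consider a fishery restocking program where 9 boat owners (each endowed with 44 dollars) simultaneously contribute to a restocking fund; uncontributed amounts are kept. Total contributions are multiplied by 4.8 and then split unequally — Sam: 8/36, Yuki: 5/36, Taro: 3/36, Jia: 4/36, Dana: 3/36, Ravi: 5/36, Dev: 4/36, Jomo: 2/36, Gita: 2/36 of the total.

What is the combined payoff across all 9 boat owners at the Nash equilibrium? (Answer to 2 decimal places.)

For player j, contributing a unit is worthwhile iff 4.8 × (j's share) ≥ 1, i.e. iff j's share is at least 0.2083.
Only Sam (8/36) clears that bar, contributing 44; the remaining 8 contribute 0. Total contributed: 44.
The restocking fund pays out 4.8 × 44 = 211.20 in total (split across the unequal shares, but the aggregate is all that matters for the group sum).
The 8 free-riders keep 44 each, adding 352. Group total = 352 + 211.20 = 563.20.

563.20 dollars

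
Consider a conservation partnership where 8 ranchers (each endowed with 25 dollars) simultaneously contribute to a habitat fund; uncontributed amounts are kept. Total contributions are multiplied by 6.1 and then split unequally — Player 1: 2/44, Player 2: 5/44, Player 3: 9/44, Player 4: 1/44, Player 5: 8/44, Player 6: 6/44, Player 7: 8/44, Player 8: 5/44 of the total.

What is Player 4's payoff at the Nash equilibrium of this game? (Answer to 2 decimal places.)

35.40 dollars

For player j, contributing a unit is worthwhile iff 6.1 × (j's share) ≥ 1, i.e. iff j's share is at least 0.1639.
The shares above 0.1639 belong to Player 3, Player 5 and Player 7, contributing 25 each; the remaining 5 contribute 0. Total contributed: 75.
Player 4 keeps 25 and receives 6.1 × 75 × 1/44 = 10.40 from the habitat fund, for a payoff of 35.40.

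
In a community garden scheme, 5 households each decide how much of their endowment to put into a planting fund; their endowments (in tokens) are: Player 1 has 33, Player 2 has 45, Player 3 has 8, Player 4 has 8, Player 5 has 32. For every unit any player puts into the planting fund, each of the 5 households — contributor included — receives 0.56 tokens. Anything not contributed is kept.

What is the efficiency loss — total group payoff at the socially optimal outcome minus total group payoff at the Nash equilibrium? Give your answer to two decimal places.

226.80 tokens

The private return per contributed unit is 0.56 < 1 for everyone, so the Nash equilibrium is zero contribution and the group total is Σ E_j = 33 + 45 + 8 + 8 + 32 = 126.
Each contributed unit returns 2.800 to the group, so the social optimum is full contribution by everyone: group total = 2.800 × 126 = 352.80.
Efficiency loss = (2.800 − 1) × 126 = 226.80.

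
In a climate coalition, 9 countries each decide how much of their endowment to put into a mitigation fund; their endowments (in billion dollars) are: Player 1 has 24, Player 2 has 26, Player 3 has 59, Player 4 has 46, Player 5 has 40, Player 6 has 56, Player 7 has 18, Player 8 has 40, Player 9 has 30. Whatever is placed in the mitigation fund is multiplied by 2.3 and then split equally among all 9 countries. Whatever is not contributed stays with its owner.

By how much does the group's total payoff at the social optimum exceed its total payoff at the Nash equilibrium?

The private return per contributed unit is 2.3/9 = 0.2556 < 1 for every player regardless of endowment, so the Nash equilibrium is zero contribution and the group total is Σ E_j = 24 + 26 + 59 + 46 + 40 + 56 + 18 + 40 + 30 = 339.
Each contributed unit returns 2.300 to the group, so the social optimum is full contribution by everyone: group total = 2.300 × 339 = 779.70.
Efficiency loss = (2.300 − 1) × 339 = 440.70.

440.70 billion dollars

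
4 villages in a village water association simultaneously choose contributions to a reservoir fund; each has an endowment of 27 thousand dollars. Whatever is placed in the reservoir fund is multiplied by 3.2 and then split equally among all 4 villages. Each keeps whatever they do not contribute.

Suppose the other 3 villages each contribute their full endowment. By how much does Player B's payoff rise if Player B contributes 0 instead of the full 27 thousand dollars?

Switching from a contribution of 27 to 0 lets Player B keep an extra 27 thousand dollars, but lowers the reservoir fund by 27, which costs Player B their own share of that drop: 3.2/4 × 27 = 21.60.
Net gain = 27 − 21.60 = 5.40. The private return per contributed unit (0.8000) is below 1, so free-riding is indeed the best response regardless of what the others do.

5.40 thousand dollars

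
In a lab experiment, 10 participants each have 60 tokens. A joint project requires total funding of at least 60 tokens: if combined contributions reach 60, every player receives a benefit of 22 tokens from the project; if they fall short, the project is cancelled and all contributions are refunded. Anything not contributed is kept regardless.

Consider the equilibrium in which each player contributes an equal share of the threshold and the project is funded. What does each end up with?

76 tokens

Equal share of the threshold: 60/10 = 6.
At this profile no one gains by cutting their contribution: any cut drops the total below 60, the project is cancelled, contributions are refunded, and the deviator ends with 60, which is less than 60 − 6 + 22 = 76. Contributing more than 6 just wastes the excess. So contributing exactly 6 is a best response.
Each player's payoff: 60 − 6 + 22 = 76.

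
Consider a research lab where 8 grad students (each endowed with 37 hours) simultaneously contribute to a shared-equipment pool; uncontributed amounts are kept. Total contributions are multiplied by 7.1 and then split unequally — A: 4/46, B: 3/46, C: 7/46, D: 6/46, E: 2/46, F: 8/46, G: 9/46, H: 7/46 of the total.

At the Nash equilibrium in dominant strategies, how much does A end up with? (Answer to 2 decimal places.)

Player j's private return per contributed unit is 7.1 × (j's share). Contributing is weakly dominant for j when that share is at least 1/7.1 = 0.1408, and contributing 0 is dominant otherwise.
C, F, G and H are above the threshold, contributing 37 each; the remaining 4 contribute 0. Total contributed: 148.
A keeps 37 and receives 7.1 × 148 × 4/46 = 91.37 from the shared-equipment pool, for a payoff of 128.37.

128.37 hours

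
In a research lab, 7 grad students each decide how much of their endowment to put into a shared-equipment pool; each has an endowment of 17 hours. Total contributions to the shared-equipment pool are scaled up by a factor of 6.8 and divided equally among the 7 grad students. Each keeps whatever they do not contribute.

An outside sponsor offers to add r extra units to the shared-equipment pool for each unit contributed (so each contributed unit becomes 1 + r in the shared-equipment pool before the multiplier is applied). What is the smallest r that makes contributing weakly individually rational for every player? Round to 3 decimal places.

0.029

With matching at rate r, one contributed unit becomes (1 + r) in the shared-equipment pool and returns 6.8 × (1 + r) / 7 to the contributor.
Setting this equal to 1: 1 + r = 7/6.8 = 1.0294.
So the minimum matching rate is r = 1.0294 − 1 = 0.029.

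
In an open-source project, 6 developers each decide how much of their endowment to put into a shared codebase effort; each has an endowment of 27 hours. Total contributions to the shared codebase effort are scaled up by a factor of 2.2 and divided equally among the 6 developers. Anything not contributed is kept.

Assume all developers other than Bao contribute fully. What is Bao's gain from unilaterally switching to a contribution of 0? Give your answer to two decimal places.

Switching from a contribution of 27 to 0 lets Bao keep an extra 27 hours, but lowers the shared codebase effort by 27, which costs Bao their own share of that drop: 2.2/6 × 27 = 9.90.
Net gain = 27 − 9.90 = 17.10. The private return per contributed unit (0.3667) is below 1, so free-riding is indeed the best response regardless of what the others do.

17.10 hours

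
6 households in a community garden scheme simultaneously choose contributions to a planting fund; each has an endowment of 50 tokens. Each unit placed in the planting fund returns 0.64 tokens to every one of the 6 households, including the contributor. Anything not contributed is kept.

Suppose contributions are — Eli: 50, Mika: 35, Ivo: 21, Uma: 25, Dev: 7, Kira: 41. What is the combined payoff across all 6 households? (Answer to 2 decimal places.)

808.36 tokens

Total contributed: 50 + 35 + 21 + 25 + 7 + 41 = 179; total kept: 6 × 50 − 179 = 121.
The planting fund pays out 0.64 × 6 × 179 = 687.36 in aggregate.
Group total = 121 + 687.36 = 808.36.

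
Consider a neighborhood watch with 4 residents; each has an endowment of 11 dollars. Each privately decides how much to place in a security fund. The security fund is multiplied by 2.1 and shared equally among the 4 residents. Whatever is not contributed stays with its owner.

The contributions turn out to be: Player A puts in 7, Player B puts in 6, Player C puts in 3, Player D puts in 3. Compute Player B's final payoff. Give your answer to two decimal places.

Total contributed: 7 + 6 + 3 + 3 = 19.
Each receives 2.1 × 19 / 4 = 9.98 from the security fund.
Player B keeps 11 − 6 = 5, so Player B's payoff is 5 + 9.98 = 14.98.

14.98 dollars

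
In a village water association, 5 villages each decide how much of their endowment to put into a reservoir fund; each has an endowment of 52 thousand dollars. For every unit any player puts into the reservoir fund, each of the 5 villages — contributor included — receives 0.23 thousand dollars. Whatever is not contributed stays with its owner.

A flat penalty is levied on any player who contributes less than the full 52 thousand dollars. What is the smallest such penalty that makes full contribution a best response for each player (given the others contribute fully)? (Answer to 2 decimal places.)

40.04 thousand dollars

Given the others contribute fully, the best deviation is to contribute 0 (any partial contribution still incurs the fine and gives up units whose private return 0.23 is below 1).
Deviating from 52 to 0 saves 52 thousand dollars but forfeits the deviator's share of the drop in the reservoir fund: 0.23 × 52 = 11.96.
So the deviation gain is 52 − 11.96 = 40.04, and the fine must be at least 40.04 thousand dollars to wipe it out.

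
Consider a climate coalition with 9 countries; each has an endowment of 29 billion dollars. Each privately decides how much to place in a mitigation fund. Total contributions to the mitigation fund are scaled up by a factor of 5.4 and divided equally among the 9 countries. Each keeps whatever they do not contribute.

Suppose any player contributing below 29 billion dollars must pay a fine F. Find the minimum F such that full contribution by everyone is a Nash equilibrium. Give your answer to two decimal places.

Given the others contribute fully, the best deviation is to contribute 0 (any partial contribution still incurs the fine and gives up units whose private return 0.6000 is below 1).
Deviating from 29 to 0 saves 29 billion dollars but forfeits the deviator's share of the drop in the mitigation fund: 5.4/9 × 29 = 17.40.
So the deviation gain is 29 − 17.40 = 11.60, and the fine must be at least 11.60 billion dollars to wipe it out.

11.60 billion dollars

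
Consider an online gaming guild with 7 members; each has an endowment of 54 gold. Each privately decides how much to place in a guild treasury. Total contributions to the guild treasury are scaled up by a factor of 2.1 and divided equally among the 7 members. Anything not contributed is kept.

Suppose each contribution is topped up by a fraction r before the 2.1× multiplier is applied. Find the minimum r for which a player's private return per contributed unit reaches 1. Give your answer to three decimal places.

2.333

With matching at rate r, one contributed unit becomes (1 + r) in the guild treasury and returns 2.1 × (1 + r) / 7 to the contributor.
Setting this equal to 1: 1 + r = 7/2.1 = 3.3333.
So the minimum matching rate is r = 3.3333 − 1 = 2.333.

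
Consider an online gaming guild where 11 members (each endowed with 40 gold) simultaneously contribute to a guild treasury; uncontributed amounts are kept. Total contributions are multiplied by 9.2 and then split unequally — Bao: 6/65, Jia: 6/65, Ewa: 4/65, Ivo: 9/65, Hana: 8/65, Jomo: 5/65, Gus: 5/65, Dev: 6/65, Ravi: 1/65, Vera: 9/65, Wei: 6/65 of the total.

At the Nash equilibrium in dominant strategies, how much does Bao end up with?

141.91 gold

A player with share s gets back 9.2·s per unit contributed, so full contribution is dominant for anyone with s > 1/9.2 = 0.1087 and zero contribution is dominant for anyone below.
Ivo, Hana and Vera clear that bar, contributing 40 each; the remaining 8 contribute 0. Total contributed: 120.
Bao keeps 40 and receives 9.2 × 120 × 6/65 = 101.91 from the guild treasury, for a payoff of 141.91.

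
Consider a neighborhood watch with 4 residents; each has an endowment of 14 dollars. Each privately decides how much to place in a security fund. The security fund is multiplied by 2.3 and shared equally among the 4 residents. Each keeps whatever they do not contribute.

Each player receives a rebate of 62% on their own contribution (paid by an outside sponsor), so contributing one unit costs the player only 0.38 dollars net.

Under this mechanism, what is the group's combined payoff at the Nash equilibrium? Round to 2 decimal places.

The effective private return per unit is now (2.3/4) / 0.38 = 1.5132 > 1, so every player's dominant strategy flips to full contribution.
So the Nash equilibrium is full contribution by all 4; the group earns 4 × (14 × 0.62 + 2.3 × 14) = 163.52.

163.52 dollars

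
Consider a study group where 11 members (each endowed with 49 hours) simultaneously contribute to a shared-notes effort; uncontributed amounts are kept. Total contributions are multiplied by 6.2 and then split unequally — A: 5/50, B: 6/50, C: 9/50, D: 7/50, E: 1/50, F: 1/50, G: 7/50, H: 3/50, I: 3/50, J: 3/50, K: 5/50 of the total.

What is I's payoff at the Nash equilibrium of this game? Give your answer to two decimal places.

67.23 hours

For player j, contributing a unit is worthwhile iff 6.2 × (j's share) ≥ 1, i.e. iff j's share is at least 0.1613.
C alone (share 9/50) is above the threshold, contributing 49; the remaining 10 contribute 0. Total contributed: 49.
I keeps 49 and receives 6.2 × 49 × 3/50 = 18.23 from the shared-notes effort, for a payoff of 67.23.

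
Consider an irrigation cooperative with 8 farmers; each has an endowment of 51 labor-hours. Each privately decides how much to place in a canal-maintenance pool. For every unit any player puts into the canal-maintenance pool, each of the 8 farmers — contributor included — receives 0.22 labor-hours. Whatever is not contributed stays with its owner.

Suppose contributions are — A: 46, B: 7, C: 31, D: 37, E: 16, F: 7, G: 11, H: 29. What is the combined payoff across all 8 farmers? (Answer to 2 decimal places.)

Total contributed: 46 + 7 + 31 + 37 + 16 + 7 + 11 + 29 = 184; total kept: 8 × 51 − 184 = 224.
The canal-maintenance pool pays out 0.22 × 8 × 184 = 323.84 in aggregate.
Group total = 224 + 323.84 = 547.84.

547.84 labor-hours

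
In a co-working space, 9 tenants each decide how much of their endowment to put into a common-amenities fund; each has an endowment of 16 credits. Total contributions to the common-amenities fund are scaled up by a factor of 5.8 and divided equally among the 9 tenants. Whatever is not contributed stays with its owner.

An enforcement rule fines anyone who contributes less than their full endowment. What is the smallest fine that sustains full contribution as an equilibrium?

Given the others contribute fully, the best deviation is to contribute 0 (any partial contribution still incurs the fine and gives up units whose private return 0.6444 is below 1).
Deviating from 16 to 0 saves 16 credits but forfeits the deviator's share of the drop in the common-amenities fund: 5.8/9 × 16 = 10.31.
So the deviation gain is 16 − 10.31 = 5.69, and the fine must be at least 5.69 credits to wipe it out.

5.69 credits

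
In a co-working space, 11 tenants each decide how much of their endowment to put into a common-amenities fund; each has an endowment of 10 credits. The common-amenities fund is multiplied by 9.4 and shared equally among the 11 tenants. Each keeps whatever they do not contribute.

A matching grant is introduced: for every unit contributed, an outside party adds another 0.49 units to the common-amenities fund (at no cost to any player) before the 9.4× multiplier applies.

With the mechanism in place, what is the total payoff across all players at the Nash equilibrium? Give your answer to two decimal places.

1540.66 credits

The effective private return per unit is now 9.4 × 1.49 / 11 = 1.2733 > 1, so every player's dominant strategy flips to full contribution.
So the Nash equilibrium is full contribution by all 11; the group earns 9.4 × 1.49 × 110 = 1540.66.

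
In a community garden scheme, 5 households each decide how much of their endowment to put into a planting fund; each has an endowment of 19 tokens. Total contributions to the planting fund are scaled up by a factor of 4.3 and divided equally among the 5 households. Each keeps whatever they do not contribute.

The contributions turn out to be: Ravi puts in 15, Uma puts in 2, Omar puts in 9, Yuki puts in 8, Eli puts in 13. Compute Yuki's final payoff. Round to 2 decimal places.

51.42 tokens

Total contributed: 15 + 2 + 9 + 8 + 13 = 47.
Each receives 4.3 × 47 / 5 = 40.42 from the planting fund.
Yuki keeps 19 − 8 = 11, so Yuki's payoff is 11 + 40.42 = 51.42.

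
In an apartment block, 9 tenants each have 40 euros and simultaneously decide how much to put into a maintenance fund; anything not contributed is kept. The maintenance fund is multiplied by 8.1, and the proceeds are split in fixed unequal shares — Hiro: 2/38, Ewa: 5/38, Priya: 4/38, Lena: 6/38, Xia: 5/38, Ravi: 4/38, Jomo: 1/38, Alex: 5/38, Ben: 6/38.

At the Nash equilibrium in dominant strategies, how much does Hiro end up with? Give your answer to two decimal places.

125.26 euros

Each unit j contributes comes back to j as 8.1 × (j's share), so j prefers to contribute only if that share exceeds 1/8.1 = 0.1235; otherwise keeping the unit dominates.
Ewa, Lena, Xia, Alex and Ben clear that bar, contributing 40 each; the remaining 4 contribute 0. Total contributed: 200.
Hiro keeps 40 and receives 8.1 × 200 × 2/38 = 85.26 from the maintenance fund, for a payoff of 125.26.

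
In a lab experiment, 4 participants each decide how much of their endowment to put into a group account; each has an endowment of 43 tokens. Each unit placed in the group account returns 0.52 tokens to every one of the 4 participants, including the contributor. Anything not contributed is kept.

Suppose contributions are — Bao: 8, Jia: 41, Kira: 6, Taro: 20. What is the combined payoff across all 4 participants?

Total contributed: 8 + 41 + 6 + 20 = 75; total kept: 4 × 43 − 75 = 97.
The group account pays out 0.52 × 4 × 75 = 156.00 in aggregate.
Group total = 97 + 156.00 = 253.00.

253.00 tokens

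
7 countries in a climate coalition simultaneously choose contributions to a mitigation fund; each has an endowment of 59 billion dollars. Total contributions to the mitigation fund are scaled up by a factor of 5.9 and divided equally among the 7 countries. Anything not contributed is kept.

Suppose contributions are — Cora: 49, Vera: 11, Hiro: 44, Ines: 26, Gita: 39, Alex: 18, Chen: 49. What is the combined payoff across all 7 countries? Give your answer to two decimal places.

1569.40 billion dollars

Total contributed: 49 + 11 + 44 + 26 + 39 + 18 + 49 = 236; total kept: 7 × 59 − 236 = 177.
The mitigation fund pays out 5.9 × 236 = 1392.40 in aggregate.
Group total = 177 + 1392.40 = 1569.40.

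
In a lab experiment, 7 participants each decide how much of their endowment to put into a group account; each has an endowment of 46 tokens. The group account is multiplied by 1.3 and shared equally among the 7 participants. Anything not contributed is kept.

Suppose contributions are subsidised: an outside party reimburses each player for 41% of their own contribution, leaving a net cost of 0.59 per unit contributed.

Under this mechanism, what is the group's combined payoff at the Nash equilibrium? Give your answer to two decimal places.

Even with the mechanism, each unit contributed returns only (1.3/7) / 0.59 = 0.3148 per unit of net cost, so contributing nothing is still dominant.
Everyone keeps their endowment and the group total is 7 × 46 = 322.

322.00 tokens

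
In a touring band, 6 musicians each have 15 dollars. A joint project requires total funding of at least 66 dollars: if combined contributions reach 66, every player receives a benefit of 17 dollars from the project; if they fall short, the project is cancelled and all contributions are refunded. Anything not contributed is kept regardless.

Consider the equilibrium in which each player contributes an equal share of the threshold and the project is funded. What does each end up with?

Equal share of the threshold: 66/6 = 11.
At this profile no one gains by cutting their contribution: any cut drops the total below 66, the project is cancelled, contributions are refunded, and the deviator ends with 15, which is less than 15 − 11 + 17 = 21. Contributing more than 11 just wastes the excess. So contributing exactly 11 is a best response.
Each player's payoff: 15 − 11 + 17 = 21.

21 dollars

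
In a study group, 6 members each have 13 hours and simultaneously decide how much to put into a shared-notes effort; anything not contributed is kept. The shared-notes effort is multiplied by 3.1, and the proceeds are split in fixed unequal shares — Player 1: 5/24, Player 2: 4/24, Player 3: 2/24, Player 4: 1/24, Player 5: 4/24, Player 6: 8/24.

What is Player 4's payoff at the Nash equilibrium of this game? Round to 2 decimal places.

14.68 hours

For player j, contributing a unit is worthwhile iff 3.1 × (j's share) ≥ 1, i.e. iff j's share is at least 0.3226.
Player 6 alone (share 8/24) is above the threshold, contributing 13; the remaining 5 contribute 0. Total contributed: 13.
Player 4 keeps 13 and receives 3.1 × 13 × 1/24 = 1.68 from the shared-notes effort, for a payoff of 14.68.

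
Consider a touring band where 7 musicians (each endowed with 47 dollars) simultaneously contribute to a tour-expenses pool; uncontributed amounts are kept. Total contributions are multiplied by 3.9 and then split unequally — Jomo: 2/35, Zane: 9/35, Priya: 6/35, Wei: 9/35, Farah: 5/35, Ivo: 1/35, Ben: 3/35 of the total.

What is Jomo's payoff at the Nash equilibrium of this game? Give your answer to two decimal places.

67.95 dollars

Each unit j contributes comes back to j as 3.9 × (j's share), so j prefers to contribute only if that share exceeds 1/3.9 = 0.2564; otherwise keeping the unit dominates.
The shares above 0.2564 belong to Zane and Wei, contributing 47 each; the remaining 5 contribute 0. Total contributed: 94.
Jomo keeps 47 and receives 3.9 × 94 × 2/35 = 20.95 from the tour-expenses pool, for a payoff of 67.95.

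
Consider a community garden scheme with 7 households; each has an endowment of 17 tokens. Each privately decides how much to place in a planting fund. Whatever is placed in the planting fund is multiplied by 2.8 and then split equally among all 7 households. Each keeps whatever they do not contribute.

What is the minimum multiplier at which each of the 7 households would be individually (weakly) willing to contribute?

7

A contributed unit returns (multiplier)/7 to its contributor.
This reaches 1 exactly when the multiplier is 7.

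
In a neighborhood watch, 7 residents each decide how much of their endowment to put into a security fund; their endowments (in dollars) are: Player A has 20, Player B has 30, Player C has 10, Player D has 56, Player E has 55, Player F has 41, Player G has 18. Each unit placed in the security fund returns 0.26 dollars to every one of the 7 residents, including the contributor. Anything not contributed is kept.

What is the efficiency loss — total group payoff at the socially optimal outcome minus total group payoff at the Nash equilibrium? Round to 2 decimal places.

The private return per contributed unit is 0.26 < 1 for everyone, so the Nash equilibrium is zero contribution and the group total is Σ E_j = 20 + 30 + 10 + 56 + 55 + 41 + 18 = 230.
Each contributed unit returns 1.820 to the group, so the social optimum is full contribution by everyone: group total = 1.820 × 230 = 418.60.
Efficiency loss = (1.820 − 1) × 230 = 188.60.

188.60 dollars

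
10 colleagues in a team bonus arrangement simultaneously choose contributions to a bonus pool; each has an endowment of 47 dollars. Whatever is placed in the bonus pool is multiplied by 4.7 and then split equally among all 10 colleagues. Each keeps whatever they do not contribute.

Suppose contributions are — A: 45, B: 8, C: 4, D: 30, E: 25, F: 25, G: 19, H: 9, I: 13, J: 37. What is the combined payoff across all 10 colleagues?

1265.50 dollars

Total contributed: 45 + 8 + 4 + 30 + 25 + 25 + 19 + 9 + 13 + 37 = 215; total kept: 10 × 47 − 215 = 255.
The bonus pool pays out 4.7 × 215 = 1010.50 in aggregate.
Group total = 255 + 1010.50 = 1265.50.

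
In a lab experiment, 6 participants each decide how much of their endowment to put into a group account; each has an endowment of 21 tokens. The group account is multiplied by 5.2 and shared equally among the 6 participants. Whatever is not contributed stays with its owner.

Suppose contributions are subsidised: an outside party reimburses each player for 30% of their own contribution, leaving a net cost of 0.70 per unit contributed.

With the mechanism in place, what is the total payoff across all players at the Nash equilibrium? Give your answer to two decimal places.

693.00 tokens

Under the mechanism each unit contributed yields (5.2/6) / 0.70 = 1.2381 back to its contributor per unit of net cost, which exceeds 1, making full contribution the dominant choice for everyone.
So the Nash equilibrium is full contribution by all 6; the group earns 6 × (21 × 0.30 + 5.2 × 21) = 693.00.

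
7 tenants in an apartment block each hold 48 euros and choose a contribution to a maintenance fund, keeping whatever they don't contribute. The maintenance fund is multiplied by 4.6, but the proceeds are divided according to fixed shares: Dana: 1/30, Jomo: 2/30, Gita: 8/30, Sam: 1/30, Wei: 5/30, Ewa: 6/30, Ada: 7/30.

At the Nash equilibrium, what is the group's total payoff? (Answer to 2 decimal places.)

For player j, contributing a unit is worthwhile iff 4.6 × (j's share) ≥ 1, i.e. iff j's share is at least 0.2174.
Gita and Ada clear that bar, contributing 48 each; the remaining 5 contribute 0. Total contributed: 96.
The maintenance fund pays out 4.6 × 96 = 441.60 in total (split across the unequal shares, but the aggregate is all that matters for the group sum).
The 5 free-riders keep 48 each, adding 240. Group total = 240 + 441.60 = 681.60.

681.60 euros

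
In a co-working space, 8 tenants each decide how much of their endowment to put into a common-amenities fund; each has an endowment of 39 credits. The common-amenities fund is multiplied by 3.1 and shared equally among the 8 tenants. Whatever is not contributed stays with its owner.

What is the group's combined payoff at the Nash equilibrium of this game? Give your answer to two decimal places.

312.00 credits

Each contributed unit returns 3.1/8 = 0.3875 to its contributor — below 1 — so contributing 0 is dominant for every player. At the Nash equilibrium everyone keeps their 39, and the group total is 8 × 39 = 312.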